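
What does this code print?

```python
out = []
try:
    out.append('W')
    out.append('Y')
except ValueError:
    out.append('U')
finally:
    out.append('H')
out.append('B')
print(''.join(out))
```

Execution trace: 'W' (try body) → 'Y' (try body, no exception) → 'H' (finally) → 'B' (after the try/except). Output: WYHB

Answer: WYHB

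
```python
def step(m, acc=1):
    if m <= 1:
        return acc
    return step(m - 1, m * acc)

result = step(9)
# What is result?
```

Accumulator trace (n, acc): (9, 1) -> (8, 9) -> (7, 72) -> (6, 504) -> (5, 3024) -> (4, 15120) -> (3, 60480) -> (2, 181440) -> (1, 362880) -> return 362880

Answer: 362880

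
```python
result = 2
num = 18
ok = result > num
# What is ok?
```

Trace:
`result = 2` → result = 2
`num = 18` → num = 18
`ok = result > num` → ok = False
So ok = False

Answer: False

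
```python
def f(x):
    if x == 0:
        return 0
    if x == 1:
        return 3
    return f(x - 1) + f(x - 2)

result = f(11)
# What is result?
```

Build up from base cases: f(0)=0, f(1)=3, f(2)=3, f(3)=6, f(4)=9, f(5)=15, f(6)=24, ..., f(11)=267

Answer: 267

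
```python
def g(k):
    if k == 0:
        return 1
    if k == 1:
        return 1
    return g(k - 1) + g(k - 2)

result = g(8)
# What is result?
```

Build up from base cases: g(0)=1, g(1)=1, g(2)=2, g(3)=3, g(4)=5, g(5)=8, g(6)=13, ..., g(8)=34

Answer: 34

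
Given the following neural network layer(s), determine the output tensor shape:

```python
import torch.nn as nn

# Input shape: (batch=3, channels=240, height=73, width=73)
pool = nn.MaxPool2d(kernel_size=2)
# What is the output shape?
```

Input: (3, 240, 73, 73) -> Output: (3, 240, 36, 36)

Answer: (3, 240, 36, 36)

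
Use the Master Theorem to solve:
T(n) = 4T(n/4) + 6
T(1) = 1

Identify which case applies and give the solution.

a=4, b=4, f(n)=6. log_4(4) = 1. Since c=0 < 1, Case 1 applies: T(n) = Θ(n^log_b(a)) = O(n).

Answer: O(n) - Case 1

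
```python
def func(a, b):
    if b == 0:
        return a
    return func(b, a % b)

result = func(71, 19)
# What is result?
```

func(71, 19) -> func(19, 14) -> func(14, 5) -> func(5, 4) -> func(4, 1) -> func(1, 0) -> 1

Answer: 1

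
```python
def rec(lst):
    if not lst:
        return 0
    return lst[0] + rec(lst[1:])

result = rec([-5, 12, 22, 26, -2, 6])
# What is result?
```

(-5) + 12 + 22 + 26 + (-2) + 6 + 0 = 59

Answer: 59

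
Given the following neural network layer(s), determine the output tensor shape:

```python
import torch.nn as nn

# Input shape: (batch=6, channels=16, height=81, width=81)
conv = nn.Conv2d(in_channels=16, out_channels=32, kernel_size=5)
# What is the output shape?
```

Input: (6, 16, 81, 81) -> Output: (6, 32, 77, 77)

Answer: (6, 32, 77, 77)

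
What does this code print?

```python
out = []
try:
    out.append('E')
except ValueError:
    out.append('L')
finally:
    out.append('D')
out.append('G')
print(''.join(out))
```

Execution trace: 'E' (try body, no exception) → 'D' (finally) → 'G' (after the try/except). Output: EDG

Answer: EDG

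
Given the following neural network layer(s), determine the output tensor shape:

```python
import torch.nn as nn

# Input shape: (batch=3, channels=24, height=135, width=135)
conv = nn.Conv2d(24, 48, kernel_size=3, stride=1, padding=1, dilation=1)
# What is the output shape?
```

Input: (3, 24, 135, 135) -> Output: (3, 48, 135, 135)

Answer: (3, 48, 135, 135)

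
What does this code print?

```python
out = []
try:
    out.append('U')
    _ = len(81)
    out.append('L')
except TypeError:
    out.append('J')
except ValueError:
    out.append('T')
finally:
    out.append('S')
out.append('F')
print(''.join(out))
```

Execution trace: 'U' (try body) → 'J' (except TypeError) → 'S' (finally) → 'F' (after the try/except). Output: UJSF

Answer: UJSF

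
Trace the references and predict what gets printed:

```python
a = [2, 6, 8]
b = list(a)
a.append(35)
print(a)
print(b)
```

Key concept: list() constructor creates copy.
Step by step:
`a = [2, 6, 8]` → a = [2, 6, 8]
`b = list(a)` → b = [2, 6, 8]
`a.append(35)` → a = [2, 6, 8, 35]
`print(a)` → prints [2, 6, 8, 35]
`print(b)` → prints [2, 6, 8]

Answer:
[2, 6, 8, 35]
[2, 6, 8]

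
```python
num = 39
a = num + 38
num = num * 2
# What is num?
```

Trace:
`num = 39` → num = 39
`a = num + 38` → a = 77
`num = num * 2` → num = 78
So num = 78

Answer: 78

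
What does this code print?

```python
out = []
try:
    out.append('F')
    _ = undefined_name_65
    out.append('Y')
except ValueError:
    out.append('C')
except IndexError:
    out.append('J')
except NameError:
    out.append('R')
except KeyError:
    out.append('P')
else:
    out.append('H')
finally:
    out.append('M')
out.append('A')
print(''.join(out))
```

Execution trace: 'F' (try body) → 'R' (except NameError) → 'M' (finally) → 'A' (after the try/except). Output: FRMA

Answer: FRMA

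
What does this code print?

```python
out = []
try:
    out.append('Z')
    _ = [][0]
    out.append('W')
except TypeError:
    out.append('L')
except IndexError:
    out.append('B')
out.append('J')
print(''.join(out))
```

Execution trace: 'Z' (try body) → 'B' (except IndexError) → 'J' (after the try/except). Output: ZBJ

Answer: ZBJ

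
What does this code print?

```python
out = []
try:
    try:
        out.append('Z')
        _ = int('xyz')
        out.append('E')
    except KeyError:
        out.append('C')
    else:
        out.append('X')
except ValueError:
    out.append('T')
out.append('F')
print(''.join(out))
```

Execution trace: 'Z' (try body) → 'T' (outer except ValueError) → 'F' (after the try/except). Output: ZTF

Answer: ZTF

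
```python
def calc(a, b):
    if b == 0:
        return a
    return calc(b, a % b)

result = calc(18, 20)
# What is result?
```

calc(18, 20) -> calc(20, 18) -> calc(18, 2) -> calc(2, 0) -> 2

Answer: 2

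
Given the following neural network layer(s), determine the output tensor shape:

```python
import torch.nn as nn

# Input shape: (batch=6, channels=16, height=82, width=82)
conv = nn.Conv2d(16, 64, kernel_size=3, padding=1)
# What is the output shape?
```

Input: (6, 16, 82, 82) -> Output: (6, 64, 82, 82)

Answer: (6, 64, 82, 82)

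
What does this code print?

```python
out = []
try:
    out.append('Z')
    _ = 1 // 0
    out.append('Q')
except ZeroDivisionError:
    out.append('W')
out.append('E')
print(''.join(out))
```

Execution trace: 'Z' (try body) → 'W' (except ZeroDivisionError) → 'E' (after the try/except). Output: ZWE

Answer: ZWE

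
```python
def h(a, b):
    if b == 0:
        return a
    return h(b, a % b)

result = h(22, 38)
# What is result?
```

h(22, 38) -> h(38, 22) -> h(22, 16) -> h(16, 6) -> h(6, 4) -> h(4, 2) -> h(2, 0) -> 2

Answer: 2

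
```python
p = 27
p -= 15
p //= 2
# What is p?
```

Trace:
`p = 27` → p = 27
`p -= 15` → p = 12
`p //= 2` → p = 6
So p = 6

Answer: 6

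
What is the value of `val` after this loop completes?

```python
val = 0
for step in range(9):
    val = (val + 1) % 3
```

Increment mod 3, 9 times = 0
`val` takes the values: 0 → 1 → 2 → 0 → 1 → 2 → 0 → 1 → 2 → 0

Answer: 0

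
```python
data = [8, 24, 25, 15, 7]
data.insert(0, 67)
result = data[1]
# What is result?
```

Trace:
`data = [8, 24, 25, 15, 7]` → data = [8, 24, 25, 15, 7]
`data.insert(0, 67)` → data = [67, 8, 24, 25, 15, 7]
`result = data[1]` → result = 8
So result = 8

Answer: 8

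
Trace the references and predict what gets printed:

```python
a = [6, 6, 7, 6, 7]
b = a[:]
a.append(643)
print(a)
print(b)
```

Key concept: slice [:] creates copy.
Step by step:
`a = [6, 6, 7, 6, 7]` → a = [6, 6, 7, 6, 7]
`b = a[:]` → b = [6, 6, 7, 6, 7]
`a.append(643)` → a = [6, 6, 7, 6, 7, 643]
`print(a)` → prints [6, 6, 7, 6, 7, 643]
`print(b)` → prints [6, 6, 7, 6, 7]

Answer:
[6, 6, 7, 6, 7, 643]
[6, 6, 7, 6, 7]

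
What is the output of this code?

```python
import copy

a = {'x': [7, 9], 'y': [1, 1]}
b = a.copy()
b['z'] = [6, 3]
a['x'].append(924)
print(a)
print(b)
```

Key concept: shallow copy of dict with mutable values.
Step by step:
`a = {'x': [7, 9], 'y': [1, 1]}` → a = {'x': [7, 9], 'y': [1, 1]}
`b = a.copy()` → b = {'x': [7, 9], 'y': [1, 1]}
`b['z'] = [6, 3]` → b = {'x': [7, 9], 'y': [1, 1], 'z': [6, 3]}
`a['x'].append(924)` → a = {'x': [7, 9, 924], 'y': [1, 1]}; b = {'x': [7, 9, 924], 'y': [1, 1], 'z': [6, 3]}
`print(a)` → prints {'x': [7, 9, 924], 'y': [1, 1]}
`print(b)` → prints {'x': [7, 9, 924], 'y': [1, 1], 'z': [6, 3]}

Answer:
{'x': [7, 9, 924], 'y': [1, 1]}
{'x': [7, 9, 924], 'y': [1, 1], 'z': [6, 3]}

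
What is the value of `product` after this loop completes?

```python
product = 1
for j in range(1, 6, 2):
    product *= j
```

Product of 1, 3, 5, ... up to 5
`product` takes the values: 1 → 3 → 15

Answer: 15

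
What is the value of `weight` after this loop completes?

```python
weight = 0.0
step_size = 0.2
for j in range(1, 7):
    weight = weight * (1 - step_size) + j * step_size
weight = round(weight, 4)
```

Moving average with lr=0.2
`weight` takes the values: 0.0 → 0.2 → 0.56 → 1.048 → 1.6384 → 2.31072 → 3.048576 → 3.0486

Answer: 3.0486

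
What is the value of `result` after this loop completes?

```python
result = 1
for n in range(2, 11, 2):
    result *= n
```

Product of even numbers 2 to 10
`result` takes the values: 1 → 2 → 8 → 48 → 384 → 3840

Answer: 3840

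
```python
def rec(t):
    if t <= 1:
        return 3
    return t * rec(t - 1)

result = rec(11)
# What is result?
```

rec(11) = 11 * 10 * 9 * 8 * 7 * 6 * 5 * 4 * 3 * 2 * 3 = 119750400

Answer: 119750400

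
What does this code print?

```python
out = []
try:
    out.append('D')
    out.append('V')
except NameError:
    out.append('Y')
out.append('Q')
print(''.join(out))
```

Execution trace: 'D' (try body) → 'V' (try body, no exception) → 'Q' (after the try/except). Output: DVQ

Answer: DVQ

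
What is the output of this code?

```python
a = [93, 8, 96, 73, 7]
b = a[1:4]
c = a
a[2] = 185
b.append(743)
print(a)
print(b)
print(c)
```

Key concept: slice vs alias.
Step by step:
`a = [93, 8, 96, 73, 7]` → a = [93, 8, 96, 73, 7]
`b = a[1:4]` → b = [8, 96, 73]
`c = a` → c = [93, 8, 96, 73, 7] (same object as a)
`a[2] = 185` → a = [93, 8, 185, 73, 7] (same object as c); c = [93, 8, 185, 73, 7] (same object as a)
`b.append(743)` → b = [8, 96, 73, 743]
`print(a)` → prints [93, 8, 185, 73, 7]
`print(b)` → prints [8, 96, 73, 743]
`print(c)` → prints [93, 8, 185, 73, 7]

Answer:
[93, 8, 185, 73, 7]
[8, 96, 73, 743]
[93, 8, 185, 73, 7]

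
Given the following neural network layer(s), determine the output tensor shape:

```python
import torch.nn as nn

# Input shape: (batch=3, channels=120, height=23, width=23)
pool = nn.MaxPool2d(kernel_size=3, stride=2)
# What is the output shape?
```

Input: (3, 120, 23, 23) -> Output: (3, 120, 11, 11)

Answer: (3, 120, 11, 11)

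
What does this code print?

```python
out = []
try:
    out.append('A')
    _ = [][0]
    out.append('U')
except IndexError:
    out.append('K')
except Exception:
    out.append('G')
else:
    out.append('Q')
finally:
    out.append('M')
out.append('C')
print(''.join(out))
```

Execution trace: 'A' (try body) → 'K' (except IndexError) → 'M' (finally) → 'C' (after the try/except). Output: AKMC

Answer: AKMC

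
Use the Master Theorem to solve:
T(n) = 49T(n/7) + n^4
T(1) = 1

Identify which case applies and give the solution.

a=49, b=7, f(n)=n^4. log_7(49) = 2. Since c=4 > 2 and the regularity condition holds (49(n/7)^4 = (49/7^4)n^4 with 49/7^4 < 1), Case 3 applies: T(n) = Θ(f(n)) = O(n^4).

Answer: O(n^4) - Case 3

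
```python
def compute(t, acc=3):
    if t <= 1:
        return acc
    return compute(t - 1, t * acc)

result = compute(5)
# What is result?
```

Accumulator trace (n, acc): (5, 3) -> (4, 15) -> (3, 60) -> (2, 180) -> (1, 360) -> return 360

Answer: 360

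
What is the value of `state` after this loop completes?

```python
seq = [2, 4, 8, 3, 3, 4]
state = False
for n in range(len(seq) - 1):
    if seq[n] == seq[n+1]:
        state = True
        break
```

Check consecutive duplicates in [2, 4, 8, 3, 3, 4]
`state` takes the values: False → True

Answer: True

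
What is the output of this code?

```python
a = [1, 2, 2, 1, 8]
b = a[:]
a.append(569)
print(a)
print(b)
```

Key concept: slice [:] creates copy.
Step by step:
`a = [1, 2, 2, 1, 8]` → a = [1, 2, 2, 1, 8]
`b = a[:]` → b = [1, 2, 2, 1, 8]
`a.append(569)` → a = [1, 2, 2, 1, 8, 569]
`print(a)` → prints [1, 2, 2, 1, 8, 569]
`print(b)` → prints [1, 2, 2, 1, 8]

Answer:
[1, 2, 2, 1, 8, 569]
[1, 2, 2, 1, 8]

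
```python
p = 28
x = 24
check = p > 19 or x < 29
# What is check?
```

Trace:
`p = 28` → p = 28
`x = 24` → x = 24
`check = p > 19 or x < 29` → check = True
So check = True

Answer: True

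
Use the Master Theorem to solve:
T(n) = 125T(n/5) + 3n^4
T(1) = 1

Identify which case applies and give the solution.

a=125, b=5, f(n)=3n^4. log_5(125) = 3. Since c=4 > 3 and the regularity condition holds (125(n/5)^4 = (125/5^4)n^4 with 125/5^4 < 1), Case 3 applies: T(n) = Θ(f(n)) = O(n^4).

Answer: O(n^4) - Case 3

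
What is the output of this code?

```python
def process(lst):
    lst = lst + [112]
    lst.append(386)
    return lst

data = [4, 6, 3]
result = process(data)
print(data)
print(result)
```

Key concept: rebinding parameter vs mutation.
Step by step:
`data = [4, 6, 3]` → data = [4, 6, 3]
`result = process(data)` → result = [4, 6, 3, 112, 386]
`print(data)` → prints [4, 6, 3]
`print(result)` → prints [4, 6, 3, 112, 386]

Answer:
[4, 6, 3]
[4, 6, 3, 112, 386]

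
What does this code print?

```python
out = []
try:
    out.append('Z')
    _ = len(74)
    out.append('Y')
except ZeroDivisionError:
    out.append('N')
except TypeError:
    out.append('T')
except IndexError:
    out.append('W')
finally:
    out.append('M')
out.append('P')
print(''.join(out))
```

Execution trace: 'Z' (try body) → 'T' (except TypeError) → 'M' (finally) → 'P' (after the try/except). Output: ZTMP

Answer: ZTMP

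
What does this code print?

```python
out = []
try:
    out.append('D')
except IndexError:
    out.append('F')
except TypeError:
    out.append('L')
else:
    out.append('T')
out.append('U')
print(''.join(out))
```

Execution trace: 'D' (try body, no exception) → 'T' (else) → 'U' (after the try/except). Output: DTU

Answer: DTU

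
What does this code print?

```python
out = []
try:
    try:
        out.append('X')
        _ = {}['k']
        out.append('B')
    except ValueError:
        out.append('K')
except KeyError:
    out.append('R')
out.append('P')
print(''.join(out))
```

Execution trace: 'X' (try body) → 'R' (outer except KeyError) → 'P' (after the try/except). Output: XRP

Answer: XRP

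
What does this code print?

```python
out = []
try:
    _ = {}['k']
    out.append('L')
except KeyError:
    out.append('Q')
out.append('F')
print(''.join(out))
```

Execution trace: 'Q' (except KeyError) → 'F' (after the try/except). Output: QF

Answer: QF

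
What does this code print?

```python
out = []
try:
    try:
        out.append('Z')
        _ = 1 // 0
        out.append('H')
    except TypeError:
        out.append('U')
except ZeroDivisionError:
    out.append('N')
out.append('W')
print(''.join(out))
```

Execution trace: 'Z' (try body) → 'N' (outer except ZeroDivisionError) → 'W' (after the try/except). Output: ZNW

Answer: ZNW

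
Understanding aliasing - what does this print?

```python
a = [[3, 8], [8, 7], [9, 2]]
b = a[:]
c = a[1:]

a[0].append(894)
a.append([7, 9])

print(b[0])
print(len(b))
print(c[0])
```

Key concept: slice with nested mutation.
Step by step:
`a = [[3, 8], [8, 7], [9, 2]]` → a = [[3, 8], [8, 7], [9, 2]]
`b = a[:]` → b = [[3, 8], [8, 7], [9, 2]]
`c = a[1:]` → c = [[8, 7], [9, 2]]
`a[0].append(894)` → a = [[3, 8, 894], [8, 7], [9, 2]]; b = [[3, 8, 894], [8, 7], [9, 2]]
`a.append([7, 9])` → a = [[3, 8, 894], [8, 7], [9, 2], [7, 9]]
`print(b[0])` → prints [3, 8, 894]
`print(len(b))` → prints 3
`print(c[0])` → prints [8, 7]

Answer:
[3, 8, 894]
3
[8, 7]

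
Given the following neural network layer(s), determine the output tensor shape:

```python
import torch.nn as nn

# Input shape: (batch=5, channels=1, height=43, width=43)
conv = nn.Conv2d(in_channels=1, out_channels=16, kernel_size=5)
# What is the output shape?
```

Input: (5, 1, 43, 43) -> Output: (5, 16, 39, 39)

Answer: (5, 16, 39, 39)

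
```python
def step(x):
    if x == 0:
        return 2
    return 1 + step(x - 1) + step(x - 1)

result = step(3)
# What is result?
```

step(x) = 1 + 2·step(x-1), step(0)=2. Closed form: (2+1)·2^3 - 1 = 23.

Answer: 23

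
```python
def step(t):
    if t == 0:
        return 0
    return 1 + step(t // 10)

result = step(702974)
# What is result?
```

Count of digits of 702974: 6

Answer: 6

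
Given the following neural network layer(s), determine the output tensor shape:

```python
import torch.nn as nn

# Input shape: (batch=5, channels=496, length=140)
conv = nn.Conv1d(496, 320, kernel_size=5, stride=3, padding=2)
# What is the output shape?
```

Input: (5, 496, 140) -> Output: (5, 320, 47)

Answer: (5, 320, 47)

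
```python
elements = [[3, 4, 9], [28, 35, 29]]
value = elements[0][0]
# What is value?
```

Trace:
`elements = [[3, 4, 9], [28, 35, 29]]` → elements = [[3, 4, 9], [28, 35, 29]]
`value = elements[0][0]` → value = 3
So value = 3

Answer: 3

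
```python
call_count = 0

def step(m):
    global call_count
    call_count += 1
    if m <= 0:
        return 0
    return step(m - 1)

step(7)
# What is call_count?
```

Linear recursion stepping by 1: 8 calls from m=7 down to ≤0.

Answer: 8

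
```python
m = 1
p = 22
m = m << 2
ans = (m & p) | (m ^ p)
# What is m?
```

Trace:
`m = 1` → m = 1
`p = 22` → p = 22
`m = m << 2` → m = 4
`ans = (m & p) | (m ^ p)` → ans = 22
So m = 4

Answer: 4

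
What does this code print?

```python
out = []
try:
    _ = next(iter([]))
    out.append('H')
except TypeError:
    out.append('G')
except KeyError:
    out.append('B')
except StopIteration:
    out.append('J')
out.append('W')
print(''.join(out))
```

Execution trace: 'J' (except StopIteration) → 'W' (after the try/except). Output: JW

Answer: JW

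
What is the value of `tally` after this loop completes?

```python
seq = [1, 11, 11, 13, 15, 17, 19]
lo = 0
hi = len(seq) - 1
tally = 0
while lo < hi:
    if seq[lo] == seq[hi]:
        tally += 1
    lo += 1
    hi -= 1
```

Count matching pairs from ends
`tally` takes the values: 0

Answer: 0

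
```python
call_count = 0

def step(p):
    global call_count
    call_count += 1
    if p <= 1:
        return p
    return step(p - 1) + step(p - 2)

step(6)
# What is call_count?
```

Calls(p) = 1 + Calls(p-1) + Calls(p-2); Calls(0)=Calls(1)=1. For p=6 this gives 25.

Answer: 25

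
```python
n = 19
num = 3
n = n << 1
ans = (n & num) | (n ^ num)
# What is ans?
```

Trace:
`n = 19` → n = 19
`num = 3` → num = 3
`n = n << 1` → n = 38
`ans = (n & num) | (n ^ num)` → ans = 39
So ans = 39

Answer: 39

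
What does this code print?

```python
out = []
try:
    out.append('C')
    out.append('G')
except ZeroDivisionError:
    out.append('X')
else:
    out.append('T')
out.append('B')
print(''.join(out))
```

Execution trace: 'C' (try body) → 'G' (try body, no exception) → 'T' (else) → 'B' (after the try/except). Output: CGTB

Answer: CGTB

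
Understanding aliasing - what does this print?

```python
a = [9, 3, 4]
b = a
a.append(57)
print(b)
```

Key concept: basic list aliasing.
Step by step:
`a = [9, 3, 4]` → a = [9, 3, 4]
`b = a` → b = [9, 3, 4] (same object as a)
`a.append(57)` → a = [9, 3, 4, 57] (same object as b); b = [9, 3, 4, 57] (same object as a)
`print(b)` → prints [9, 3, 4, 57]

Answer: [9, 3, 4, 57]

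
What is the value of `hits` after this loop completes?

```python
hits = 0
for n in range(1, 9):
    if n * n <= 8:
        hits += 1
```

Count numbers where n² ≤ 8
`hits` takes the values: 0 → 1 → 2

Answer: 2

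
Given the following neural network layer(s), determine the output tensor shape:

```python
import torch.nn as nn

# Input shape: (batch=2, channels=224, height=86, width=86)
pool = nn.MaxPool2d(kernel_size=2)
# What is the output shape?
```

Input: (2, 224, 86, 86) -> Output: (2, 224, 43, 43)

Answer: (2, 224, 43, 43)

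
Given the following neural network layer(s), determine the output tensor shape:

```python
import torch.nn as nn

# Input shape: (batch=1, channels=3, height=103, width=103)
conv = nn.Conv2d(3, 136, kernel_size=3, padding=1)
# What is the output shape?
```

Input: (1, 3, 103, 103) -> Output: (1, 136, 103, 103)

Answer: (1, 136, 103, 103)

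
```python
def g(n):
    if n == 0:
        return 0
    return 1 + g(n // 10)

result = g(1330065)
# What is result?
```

Count of digits of 1330065: 7

Answer: 7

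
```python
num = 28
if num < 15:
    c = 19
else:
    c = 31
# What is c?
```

Trace:
`num = 28` → num = 28
`if num < 15: ...` → num < 15 is False, take else branch → c = 31
So c = 31

Answer: 31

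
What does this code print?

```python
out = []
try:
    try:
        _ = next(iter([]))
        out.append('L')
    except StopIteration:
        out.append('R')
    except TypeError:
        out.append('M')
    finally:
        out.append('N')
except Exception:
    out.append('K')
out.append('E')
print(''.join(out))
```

Execution trace: 'R' (inner except StopIteration) → 'N' (inner finally) → 'E' (after the try/except). Output: RNE

Answer: RNE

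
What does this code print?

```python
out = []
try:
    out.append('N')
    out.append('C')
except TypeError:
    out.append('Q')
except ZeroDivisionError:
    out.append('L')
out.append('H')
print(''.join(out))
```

Execution trace: 'N' (try body) → 'C' (try body, no exception) → 'H' (after the try/except). Output: NCH

Answer: NCH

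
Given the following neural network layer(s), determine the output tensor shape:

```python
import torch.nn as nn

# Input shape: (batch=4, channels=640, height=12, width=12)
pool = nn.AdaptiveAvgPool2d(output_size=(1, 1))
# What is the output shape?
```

Input: (4, 640, 12, 12) -> Output: (4, 640, 1, 1)

Answer: (4, 640, 1, 1)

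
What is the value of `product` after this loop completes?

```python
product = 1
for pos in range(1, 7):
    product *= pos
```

6! = 720
`product` takes the values: 1 → 2 → 6 → 24 → 120 → 720

Answer: 720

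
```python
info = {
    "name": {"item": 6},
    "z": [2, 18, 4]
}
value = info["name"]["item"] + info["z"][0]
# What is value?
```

Trace:
`info = { ...` → info = {'name': {'item': 6}, 'z': [2, 18, 4]}
`value = info["name"]["item"] + info["z"][0]` → value = 8
So value = 8

Answer: 8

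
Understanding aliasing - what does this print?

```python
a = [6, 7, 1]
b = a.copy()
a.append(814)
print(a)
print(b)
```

Key concept: list.copy() creates independent copy.
Step by step:
`a = [6, 7, 1]` → a = [6, 7, 1]
`b = a.copy()` → b = [6, 7, 1]
`a.append(814)` → a = [6, 7, 1, 814]
`print(a)` → prints [6, 7, 1, 814]
`print(b)` → prints [6, 7, 1]

Answer:
[6, 7, 1, 814]
[6, 7, 1]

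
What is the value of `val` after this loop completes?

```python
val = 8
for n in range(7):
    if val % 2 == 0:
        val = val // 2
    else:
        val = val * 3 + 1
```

Collatz-style transformation from 8
`val` takes the values: 8 → 4 → 2 → 1 → 4 → 2 → 1 → 4

Answer: 4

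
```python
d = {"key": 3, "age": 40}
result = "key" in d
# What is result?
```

Trace:
`d = {"key": 3, "age": 40}` → d = {'key': 3, 'age': 40}
`result = "key" in d` → result = True
So result = True

Answer: True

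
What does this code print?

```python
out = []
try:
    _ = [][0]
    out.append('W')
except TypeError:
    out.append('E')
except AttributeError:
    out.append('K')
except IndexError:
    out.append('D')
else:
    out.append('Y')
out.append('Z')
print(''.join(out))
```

Execution trace: 'D' (except IndexError) → 'Z' (after the try/except). Output: DZ

Answer: DZ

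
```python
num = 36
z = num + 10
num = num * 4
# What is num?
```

Trace:
`num = 36` → num = 36
`z = num + 10` → z = 46
`num = num * 4` → num = 144
So num = 144

Answer: 144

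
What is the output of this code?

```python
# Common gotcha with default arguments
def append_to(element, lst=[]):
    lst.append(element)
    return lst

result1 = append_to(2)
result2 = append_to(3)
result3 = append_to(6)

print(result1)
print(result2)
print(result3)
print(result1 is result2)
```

Key concept: mutable default argument gotcha.
Step by step:
`result1 = append_to(2)` → result1 = [2]
`result2 = append_to(3)` → result1 = [2, 3] (same object as result2); result2 = [2, 3] (same object as result1)
`result3 = append_to(6)` → result1 = [2, 3, 6] (same object as result2, result3); result2 = [2, 3, 6] (same object as result1, result3); result3 = [2, 3, 6] (same object as result1, result2)
`print(result1)` → prints [2, 3, 6]
`print(result2)` → prints [2, 3, 6]
`print(result3)` → prints [2, 3, 6]
`print(result1 is result2)` → prints True

Answer:
[2, 3, 6]
[2, 3, 6]
[2, 3, 6]
True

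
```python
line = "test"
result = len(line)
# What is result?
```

Trace:
`line = "test"` → line = 'test'
`result = len(line)` → result = 4
So result = 4

Answer: 4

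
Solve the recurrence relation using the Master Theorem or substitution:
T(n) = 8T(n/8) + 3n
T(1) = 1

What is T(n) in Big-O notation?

By Master Theorem: a=8, b=8, f(n)=3n. Since log_8(8) = 1 and f(n) = Θ(n^1), Case 2 applies. T(n) = O(n log n).

Answer: O(n log n)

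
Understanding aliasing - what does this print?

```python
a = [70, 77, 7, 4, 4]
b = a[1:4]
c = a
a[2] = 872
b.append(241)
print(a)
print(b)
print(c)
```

Key concept: slice vs alias.
Step by step:
`a = [70, 77, 7, 4, 4]` → a = [70, 77, 7, 4, 4]
`b = a[1:4]` → b = [77, 7, 4]
`c = a` → c = [70, 77, 7, 4, 4] (same object as a)
`a[2] = 872` → a = [70, 77, 872, 4, 4] (same object as c); c = [70, 77, 872, 4, 4] (same object as a)
`b.append(241)` → b = [77, 7, 4, 241]
`print(a)` → prints [70, 77, 872, 4, 4]
`print(b)` → prints [77, 7, 4, 241]
`print(c)` → prints [70, 77, 872, 4, 4]

Answer:
[70, 77, 872, 4, 4]
[77, 7, 4, 241]
[70, 77, 872, 4, 4]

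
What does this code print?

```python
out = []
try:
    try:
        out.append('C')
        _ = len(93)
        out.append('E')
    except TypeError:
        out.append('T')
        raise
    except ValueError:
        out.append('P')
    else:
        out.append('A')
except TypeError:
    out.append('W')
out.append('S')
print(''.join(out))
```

Execution trace: 'C' (inner try body) → 'T' (inner except TypeError) → 'W' (outer except TypeError) → 'S' (after the try/except). Output: CTWS

Answer: CTWS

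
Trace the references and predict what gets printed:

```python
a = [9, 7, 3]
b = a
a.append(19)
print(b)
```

Key concept: basic list aliasing.
Step by step:
`a = [9, 7, 3]` → a = [9, 7, 3]
`b = a` → b = [9, 7, 3] (same object as a)
`a.append(19)` → a = [9, 7, 3, 19] (same object as b); b = [9, 7, 3, 19] (same object as a)
`print(b)` → prints [9, 7, 3, 19]

Answer: [9, 7, 3, 19]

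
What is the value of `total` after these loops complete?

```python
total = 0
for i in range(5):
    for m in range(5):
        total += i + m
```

Sum of all i+m for i,m in 5x5
`total` takes the values: 0 → 1 → 3 → 6 → 10 → 11 → 13 → 16 → 20 → 25 → 27 → 30 → 34 → 39 → 45 → 48 → 52 → 57 → 63 → 70 → 74 → 79 → 85 → 92 → 100

Answer: 100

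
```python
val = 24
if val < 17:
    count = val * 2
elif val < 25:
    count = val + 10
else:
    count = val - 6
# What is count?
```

Trace:
`val = 24` → val = 24
`if val < 17: ...` → val < 17 is False, val < 25 is True → count = 34
So count = 34

Answer: 34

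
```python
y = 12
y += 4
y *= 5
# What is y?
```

Trace:
`y = 12` → y = 12
`y += 4` → y = 16
`y *= 5` → y = 80
So y = 80

Answer: 80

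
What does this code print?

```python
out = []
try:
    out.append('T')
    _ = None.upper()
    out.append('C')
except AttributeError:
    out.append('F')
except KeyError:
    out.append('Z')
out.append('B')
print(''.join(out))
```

Execution trace: 'T' (try body) → 'F' (except AttributeError) → 'B' (after the try/except). Output: TFB

Answer: TFB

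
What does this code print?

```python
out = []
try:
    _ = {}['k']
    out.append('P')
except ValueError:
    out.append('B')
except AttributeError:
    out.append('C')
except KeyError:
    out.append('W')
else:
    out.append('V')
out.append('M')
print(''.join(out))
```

Execution trace: 'W' (except KeyError) → 'M' (after the try/except). Output: WM

Answer: WM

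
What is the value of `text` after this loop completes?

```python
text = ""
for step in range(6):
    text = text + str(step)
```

Concatenate digits 0 to 5
`text` takes the values: "" → "0" → "01" → "012" → "0123" → "01234" → "012345"

Answer: "012345"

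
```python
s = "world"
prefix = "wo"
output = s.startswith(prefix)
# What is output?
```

Trace:
`s = "world"` → s = 'world'
`prefix = "wo"` → prefix = 'wo'
`output = s.startswith(prefix)` → output = True
So output = True

Answer: True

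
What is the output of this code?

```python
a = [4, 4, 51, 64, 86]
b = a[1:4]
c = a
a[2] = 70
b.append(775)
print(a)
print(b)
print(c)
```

Key concept: slice vs alias.
Step by step:
`a = [4, 4, 51, 64, 86]` → a = [4, 4, 51, 64, 86]
`b = a[1:4]` → b = [4, 51, 64]
`c = a` → c = [4, 4, 51, 64, 86] (same object as a)
`a[2] = 70` → a = [4, 4, 70, 64, 86] (same object as c); c = [4, 4, 70, 64, 86] (same object as a)
`b.append(775)` → b = [4, 51, 64, 775]
`print(a)` → prints [4, 4, 70, 64, 86]
`print(b)` → prints [4, 51, 64, 775]
`print(c)` → prints [4, 4, 70, 64, 86]

Answer:
[4, 4, 70, 64, 86]
[4, 51, 64, 775]
[4, 4, 70, 64, 86]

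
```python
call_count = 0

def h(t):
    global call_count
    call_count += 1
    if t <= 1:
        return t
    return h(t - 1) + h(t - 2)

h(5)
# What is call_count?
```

Calls(t) = 1 + Calls(t-1) + Calls(t-2); Calls(0)=Calls(1)=1. For t=5 this gives 15.

Answer: 15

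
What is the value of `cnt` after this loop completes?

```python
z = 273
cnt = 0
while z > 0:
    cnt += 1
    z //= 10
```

Count digits by repeated division by 10
`cnt` takes the values: 0 → 1 → 2 → 3

Answer: 3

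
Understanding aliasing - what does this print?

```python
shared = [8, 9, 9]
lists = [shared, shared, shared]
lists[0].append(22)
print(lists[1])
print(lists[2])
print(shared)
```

Key concept: list of same reference.
Step by step:
`shared = [8, 9, 9]` → shared = [8, 9, 9]
`lists = [shared, shared, shared]` → lists = [[8, 9, 9], [8, 9, 9], [8, 9, 9]]
`lists[0].append(22)` → shared = [8, 9, 9, 22]; lists = [[8, 9, 9, 22], [8, 9, 9, 22], [8, 9, 9, 22]]
`print(lists[1])` → prints [8, 9, 9, 22]
`print(lists[2])` → prints [8, 9, 9, 22]
`print(shared)` → prints [8, 9, 9, 22]

Answer:
[8, 9, 9, 22]
[8, 9, 9, 22]
[8, 9, 9, 22]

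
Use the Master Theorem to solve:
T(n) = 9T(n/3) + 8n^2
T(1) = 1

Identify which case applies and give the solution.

a=9, b=3, f(n)=8n^2. log_3(9) = 2. Since c=2 = 2, Case 2 applies: T(n) = Θ(n^log_b(a) · log n) = O(n^2 log n).

Answer: O(n^2 log n) - Case 2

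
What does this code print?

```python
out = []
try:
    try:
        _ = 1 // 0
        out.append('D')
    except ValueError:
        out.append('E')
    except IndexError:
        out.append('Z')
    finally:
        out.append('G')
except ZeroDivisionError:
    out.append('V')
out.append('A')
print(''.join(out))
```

Execution trace: 'G' (finally) → 'V' (outer except ZeroDivisionError) → 'A' (after the try/except). Output: GVA

Answer: GVA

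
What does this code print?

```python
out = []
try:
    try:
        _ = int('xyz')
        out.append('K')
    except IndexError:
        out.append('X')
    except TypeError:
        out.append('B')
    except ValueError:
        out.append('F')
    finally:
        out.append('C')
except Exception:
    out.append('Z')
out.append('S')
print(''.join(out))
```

Execution trace: 'F' (inner except ValueError) → 'C' (inner finally) → 'S' (after the try/except). Output: FCS

Answer: FCS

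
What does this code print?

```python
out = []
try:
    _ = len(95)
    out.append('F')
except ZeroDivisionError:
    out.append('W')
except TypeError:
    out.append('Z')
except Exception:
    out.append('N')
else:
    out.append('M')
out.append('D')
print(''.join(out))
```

Execution trace: 'Z' (except TypeError) → 'D' (after the try/except). Output: ZD

Answer: ZD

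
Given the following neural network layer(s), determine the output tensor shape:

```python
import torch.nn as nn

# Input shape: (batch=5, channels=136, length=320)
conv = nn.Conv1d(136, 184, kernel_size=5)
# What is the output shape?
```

Input: (5, 136, 320) -> Output: (5, 184, 316)

Answer: (5, 184, 316)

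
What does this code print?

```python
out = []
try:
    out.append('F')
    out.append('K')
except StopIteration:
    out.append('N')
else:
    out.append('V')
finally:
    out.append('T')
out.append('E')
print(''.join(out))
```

Execution trace: 'F' (try body) → 'K' (try body, no exception) → 'V' (else) → 'T' (finally) → 'E' (after the try/except). Output: FKVTE

Answer: FKVTE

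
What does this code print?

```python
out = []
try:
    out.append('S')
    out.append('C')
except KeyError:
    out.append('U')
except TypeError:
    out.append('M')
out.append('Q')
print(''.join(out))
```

Execution trace: 'S' (try body) → 'C' (try body, no exception) → 'Q' (after the try/except). Output: SCQ

Answer: SCQ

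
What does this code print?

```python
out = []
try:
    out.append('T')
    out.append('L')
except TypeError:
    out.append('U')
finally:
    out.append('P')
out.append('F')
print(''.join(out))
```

Execution trace: 'T' (try body) → 'L' (try body, no exception) → 'P' (finally) → 'F' (after the try/except). Output: TLPF

Answer: TLPF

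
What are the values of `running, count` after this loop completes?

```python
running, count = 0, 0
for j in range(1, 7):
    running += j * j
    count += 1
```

Sum of squares and count
`running, count` takes the values: (0, 0) → (1, 0) → (1, 1) → (5, 1) → (5, 2) → (14, 2) → (14, 3) → (30, 3) → (30, 4) → (55, 4) → (55, 5) → (91, 5) → (91, 6)

Answer: 91, 6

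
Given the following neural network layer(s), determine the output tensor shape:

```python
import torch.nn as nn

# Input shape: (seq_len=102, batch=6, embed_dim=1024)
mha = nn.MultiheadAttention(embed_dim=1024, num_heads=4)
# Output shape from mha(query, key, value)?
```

Input: (102, 6, 1024) -> Output: (102, 6, 1024)

Answer: (102, 6, 1024)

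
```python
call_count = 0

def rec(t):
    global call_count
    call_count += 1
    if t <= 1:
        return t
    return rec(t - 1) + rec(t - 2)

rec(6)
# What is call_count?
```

Calls(t) = 1 + Calls(t-1) + Calls(t-2); Calls(0)=Calls(1)=1. For t=6 this gives 25.

Answer: 25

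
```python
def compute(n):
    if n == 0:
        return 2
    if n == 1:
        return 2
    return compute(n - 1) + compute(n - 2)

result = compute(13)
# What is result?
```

Build up from base cases: compute(0)=2, compute(1)=2, compute(2)=4, compute(3)=6, compute(4)=10, compute(5)=16, compute(6)=26, ..., compute(13)=754

Answer: 754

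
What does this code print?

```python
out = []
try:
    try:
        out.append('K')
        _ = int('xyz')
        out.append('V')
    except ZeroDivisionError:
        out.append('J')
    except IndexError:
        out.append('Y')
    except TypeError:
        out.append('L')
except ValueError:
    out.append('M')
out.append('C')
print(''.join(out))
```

Execution trace: 'K' (try body) → 'M' (outer except ValueError) → 'C' (after the try/except). Output: KMC

Answer: KMC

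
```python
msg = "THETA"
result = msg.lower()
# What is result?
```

Trace:
`msg = "THETA"` → msg = 'THETA'
`result = msg.lower()` → result = 'theta'
So result = 'theta'

Answer: 'theta'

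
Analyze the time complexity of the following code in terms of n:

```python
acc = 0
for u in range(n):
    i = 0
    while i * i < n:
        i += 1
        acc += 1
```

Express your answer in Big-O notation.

Each loop level contributes: n × √n. Multiplying the contributions gives O(n√n).

Answer: O(n√n)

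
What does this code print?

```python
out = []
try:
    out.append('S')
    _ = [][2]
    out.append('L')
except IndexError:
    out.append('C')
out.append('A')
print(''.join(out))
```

Execution trace: 'S' (try body) → 'C' (except IndexError) → 'A' (after the try/except). Output: SCA

Answer: SCA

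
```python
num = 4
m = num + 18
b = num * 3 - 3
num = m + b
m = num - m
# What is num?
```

Trace:
`num = 4` → num = 4
`m = num + 18` → m = 22
`b = num * 3 - 3` → b = 9
`num = m + b` → num = 31
`m = num - m` → m = 9
So num = 31

Answer: 31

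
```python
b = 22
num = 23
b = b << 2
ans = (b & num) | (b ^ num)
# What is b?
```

Trace:
`b = 22` → b = 22
`num = 23` → num = 23
`b = b << 2` → b = 88
`ans = (b & num) | (b ^ num)` → ans = 95
So b = 88

Answer: 88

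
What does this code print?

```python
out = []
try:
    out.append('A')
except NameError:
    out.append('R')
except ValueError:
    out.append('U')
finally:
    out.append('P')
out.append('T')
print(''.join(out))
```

Execution trace: 'A' (try body, no exception) → 'P' (finally) → 'T' (after the try/except). Output: APT

Answer: APT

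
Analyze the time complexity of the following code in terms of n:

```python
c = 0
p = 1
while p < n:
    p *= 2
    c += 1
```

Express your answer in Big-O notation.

Each loop level contributes: log n. Multiplying the contributions gives O(log n).

Answer: O(log n)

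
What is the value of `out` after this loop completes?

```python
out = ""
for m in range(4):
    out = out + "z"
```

Repeat 'z' 4 times
`out` takes the values: "" → "z" → "zz" → "zzz" → "zzzz"

Answer: "zzzz"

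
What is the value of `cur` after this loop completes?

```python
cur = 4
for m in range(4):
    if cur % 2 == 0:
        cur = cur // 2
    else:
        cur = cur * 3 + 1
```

Collatz-style transformation from 4
`cur` takes the values: 4 → 2 → 1 → 4 → 2

Answer: 2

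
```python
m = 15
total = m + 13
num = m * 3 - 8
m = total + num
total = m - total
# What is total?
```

Trace:
`m = 15` → m = 15
`total = m + 13` → total = 28
`num = m * 3 - 8` → num = 37
`m = total + num` → m = 65
`total = m - total` → total = 37
So total = 37

Answer: 37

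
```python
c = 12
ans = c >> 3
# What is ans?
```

Trace:
`c = 12` → c = 12
`ans = c >> 3` → ans = 1
So ans = 1

Answer: 1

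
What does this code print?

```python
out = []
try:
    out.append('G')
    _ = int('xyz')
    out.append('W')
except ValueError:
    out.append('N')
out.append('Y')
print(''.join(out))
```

Execution trace: 'G' (try body) → 'N' (except ValueError) → 'Y' (after the try/except). Output: GNY

Answer: GNY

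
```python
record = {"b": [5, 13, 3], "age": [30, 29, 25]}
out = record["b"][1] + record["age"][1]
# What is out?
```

Trace:
`record = {"b": [5, 13, 3], "age": [30, 29, 25]}` → record = {'b': [5, 13, 3], 'age': [30, 29, 25]}
`out = record["b"][1] + record["age"][1]` → out = 42
So out = 42

Answer: 42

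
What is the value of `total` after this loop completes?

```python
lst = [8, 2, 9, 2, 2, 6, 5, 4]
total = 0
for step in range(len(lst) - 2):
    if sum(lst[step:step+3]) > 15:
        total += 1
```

Count windows with sum > 15
`total` takes the values: 0 → 1

Answer: 1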